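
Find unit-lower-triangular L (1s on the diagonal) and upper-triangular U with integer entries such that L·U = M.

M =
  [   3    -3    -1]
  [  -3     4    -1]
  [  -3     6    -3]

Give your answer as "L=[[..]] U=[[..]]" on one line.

  row1 -= -1·row0 → [0,1,-2]
  row2 -= -1·row0 → [0,3,-4]
  row2 -= 3·row1 → [0,0,2]

L=[[1,0,0],[-1,1,0],[-1,3,1]] U=[[3,-3,-1],[0,1,-2],[0,0,2]]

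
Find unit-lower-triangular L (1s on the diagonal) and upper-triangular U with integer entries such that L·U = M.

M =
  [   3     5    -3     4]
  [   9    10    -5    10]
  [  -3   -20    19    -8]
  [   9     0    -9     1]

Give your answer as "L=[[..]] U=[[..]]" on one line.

L=[[1,0,0,0],[3,1,0,0],[-1,3,1,0],[3,3,-3,1]] U=[[3,5,-3,4],[0,-5,4,-2],[0,0,4,2],[0,0,0,1]]

  r1 -= 3·r0 → [0,-5,4,-2]
  r2 -= -1·r0 → [0,-15,16,-4]
  r3 -= 3·r0 → [0,-15,0,-11]
  r2 -= 3·r1 → [0,0,4,2]
  r3 -= 3·r1 → [0,0,-12,-5]
  r3 -= -3·r2 → [0,0,0,1]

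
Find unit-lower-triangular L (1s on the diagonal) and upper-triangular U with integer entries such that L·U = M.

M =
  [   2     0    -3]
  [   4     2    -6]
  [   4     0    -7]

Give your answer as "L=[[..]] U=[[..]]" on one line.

L=[[1,0,0],[2,1,0],[2,0,1]] U=[[2,0,-3],[0,2,0],[0,0,-1]]

  R1 -= 2·R0 → [0,2,0]
  R2 -= 2·R0 → [0,0,-1]
  R2 -= 0·R1 → [0,0,-1]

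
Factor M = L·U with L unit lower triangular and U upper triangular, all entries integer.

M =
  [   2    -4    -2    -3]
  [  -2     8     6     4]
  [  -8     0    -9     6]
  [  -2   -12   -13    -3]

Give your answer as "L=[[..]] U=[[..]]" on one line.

  row1 -= -1·row0 → [0,4,4,1]
  row2 -= -4·row0 → [0,-16,-17,-6]
  row3 -= -1·row0 → [0,-16,-15,-6]
  row2 -= -4·row1 → [0,0,-1,-2]
  row3 -= -4·row1 → [0,0,1,-2]
  row3 -= -1·row2 → [0,0,0,-4]

L=[[1,0,0,0],[-1,1,0,0],[-4,-4,1,0],[-1,-4,-1,1]] U=[[2,-4,-2,-3],[0,4,4,1],[0,0,-1,-2],[0,0,0,-4]]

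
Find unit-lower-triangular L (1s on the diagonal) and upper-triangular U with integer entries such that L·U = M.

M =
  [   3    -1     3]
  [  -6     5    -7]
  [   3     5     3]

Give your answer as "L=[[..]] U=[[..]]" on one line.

  row1 -= -2·row0 → [0,3,-1]
  row2 -= 1·row0 → [0,6,0]
  row2 -= 2·row1 → [0,0,2]

L=[[1,0,0],[-2,1,0],[1,2,1]] U=[[3,-1,3],[0,3,-1],[0,0,2]]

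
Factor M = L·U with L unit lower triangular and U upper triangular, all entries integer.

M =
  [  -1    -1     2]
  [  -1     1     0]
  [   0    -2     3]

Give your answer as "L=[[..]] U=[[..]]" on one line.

  row1 -= 1·row0 → [0,2,-2]
  row2 -= 0·row0 → [0,-2,3]
  row2 -= -1·row1 → [0,0,1]

L=[[1,0,0],[1,1,0],[0,-1,1]] U=[[-1,-1,2],[0,2,-2],[0,0,1]]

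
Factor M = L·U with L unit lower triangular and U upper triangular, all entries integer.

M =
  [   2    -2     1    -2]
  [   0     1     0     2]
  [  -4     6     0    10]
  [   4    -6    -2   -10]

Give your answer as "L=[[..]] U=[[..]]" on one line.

  row1 -= 0·row0 → [0,1,0,2]
  row2 -= -2·row0 → [0,2,2,6]
  row3 -= 2·row0 → [0,-2,-4,-6]
  row2 -= 2·row1 → [0,0,2,2]
  row3 -= -2·row1 → [0,0,-4,-2]
  row3 -= -2·row2 → [0,0,0,2]

L=[[1,0,0,0],[0,1,0,0],[-2,2,1,0],[2,-2,-2,1]] U=[[2,-2,1,-2],[0,1,0,2],[0,0,2,2],[0,0,0,2]]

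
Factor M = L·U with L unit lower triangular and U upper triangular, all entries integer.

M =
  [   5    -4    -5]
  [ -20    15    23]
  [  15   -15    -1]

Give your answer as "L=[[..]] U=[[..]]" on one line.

  row1 -= -4·row0 → [0,-1,3]
  row2 -= 3·row0 → [0,-3,14]
  row2 -= 3·row1 → [0,0,5]

L=[[1,0,0],[-4,1,0],[3,3,1]] U=[[5,-4,-5],[0,-1,3],[0,0,5]]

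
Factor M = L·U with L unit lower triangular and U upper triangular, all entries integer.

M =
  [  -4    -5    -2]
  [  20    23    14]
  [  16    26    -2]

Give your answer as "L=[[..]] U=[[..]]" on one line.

L=[[1,0,0],[-5,1,0],[-4,-3,1]] U=[[-4,-5,-2],[0,-2,4],[0,0,2]]

  r1 -= -5·r0 → [0,-2,4]
  r2 -= -4·r0 → [0,6,-10]
  r2 -= -3·r1 → [0,0,2]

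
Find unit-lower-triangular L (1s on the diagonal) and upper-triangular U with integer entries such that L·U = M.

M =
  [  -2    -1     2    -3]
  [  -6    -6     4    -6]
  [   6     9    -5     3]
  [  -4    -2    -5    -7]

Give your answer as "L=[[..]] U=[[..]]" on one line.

  row1 -= 3·row0 → [0,-3,-2,3]
  row2 -= -3·row0 → [0,6,1,-6]
  row3 -= 2·row0 → [0,0,-9,-1]
  row2 -= -2·row1 → [0,0,-3,0]
  row3 -= 0·row1 → [0,0,-9,-1]
  row3 -= 3·row2 → [0,0,0,-1]

L=[[1,0,0,0],[3,1,0,0],[-3,-2,1,0],[2,0,3,1]] U=[[-2,-1,2,-3],[0,-3,-2,3],[0,0,-3,0],[0,0,0,-1]]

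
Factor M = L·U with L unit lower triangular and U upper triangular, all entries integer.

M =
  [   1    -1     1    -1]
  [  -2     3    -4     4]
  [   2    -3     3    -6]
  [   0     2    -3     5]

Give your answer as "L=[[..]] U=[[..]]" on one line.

L=[[1,0,0,0],[-2,1,0,0],[2,-1,1,0],[0,2,-1,1]] U=[[1,-1,1,-1],[0,1,-2,2],[0,0,-1,-2],[0,0,0,-1]]

  row1 -= -2·row0 → [0,1,-2,2]
  row2 -= 2·row0 → [0,-1,1,-4]
  row3 -= 0·row0 → [0,2,-3,5]
  row2 -= -1·row1 → [0,0,-1,-2]
  row3 -= 2·row1 → [0,0,1,1]
  row3 -= -1·row2 → [0,0,0,-1]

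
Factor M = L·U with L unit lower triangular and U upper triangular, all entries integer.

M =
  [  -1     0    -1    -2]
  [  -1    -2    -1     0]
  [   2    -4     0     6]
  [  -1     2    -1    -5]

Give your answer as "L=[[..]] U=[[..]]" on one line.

  row1 -= 1·row0 → [0,-2,0,2]
  row2 -= -2·row0 → [0,-4,-2,2]
  row3 -= 1·row0 → [0,2,0,-3]
  row2 -= 2·row1 → [0,0,-2,-2]
  row3 -= -1·row1 → [0,0,0,-1]
  row3 -= 0·row2 → [0,0,0,-1]

L=[[1,0,0,0],[1,1,0,0],[-2,2,1,0],[1,-1,0,1]] U=[[-1,0,-1,-2],[0,-2,0,2],[0,0,-2,-2],[0,0,0,-1]]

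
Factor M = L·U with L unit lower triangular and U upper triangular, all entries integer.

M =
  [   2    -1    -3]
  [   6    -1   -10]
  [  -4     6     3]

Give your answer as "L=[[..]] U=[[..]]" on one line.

L=[[1,0,0],[3,1,0],[-2,2,1]] U=[[2,-1,-3],[0,2,-1],[0,0,-1]]

  r1 -= 3·r0 → [0,2,-1]
  r2 -= -2·r0 → [0,4,-3]
  r2 -= 2·r1 → [0,0,-1]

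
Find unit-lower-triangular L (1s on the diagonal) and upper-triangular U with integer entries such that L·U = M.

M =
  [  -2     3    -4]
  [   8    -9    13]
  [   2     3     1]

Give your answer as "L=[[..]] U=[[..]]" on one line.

  row1 -= -4·row0 → [0,3,-3]
  row2 -= -1·row0 → [0,6,-3]
  row2 -= 2·row1 → [0,0,3]

L=[[1,0,0],[-4,1,0],[-1,2,1]] U=[[-2,3,-4],[0,3,-3],[0,0,3]]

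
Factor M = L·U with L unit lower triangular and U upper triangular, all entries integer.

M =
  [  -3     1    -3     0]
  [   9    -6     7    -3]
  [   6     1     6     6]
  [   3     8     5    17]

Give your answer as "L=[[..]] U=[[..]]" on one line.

  R1 -= -3·R0 → [0,-3,-2,-3]
  R2 -= -2·R0 → [0,3,0,6]
  R3 -= -1·R0 → [0,9,2,17]
  R2 -= -1·R1 → [0,0,-2,3]
  R3 -= -3·R1 → [0,0,-4,8]
  R3 -= 2·R2 → [0,0,0,2]

L=[[1,0,0,0],[-3,1,0,0],[-2,-1,1,0],[-1,-3,2,1]] U=[[-3,1,-3,0],[0,-3,-2,-3],[0,0,-2,3],[0,0,0,2]]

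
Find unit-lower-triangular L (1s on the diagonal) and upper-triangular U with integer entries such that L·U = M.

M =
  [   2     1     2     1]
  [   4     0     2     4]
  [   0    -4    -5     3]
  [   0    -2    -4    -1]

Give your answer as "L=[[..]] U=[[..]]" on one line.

L=[[1,0,0,0],[2,1,0,0],[0,2,1,0],[0,1,2,1]] U=[[2,1,2,1],[0,-2,-2,2],[0,0,-1,-1],[0,0,0,-1]]

  r1 -= 2·r0 → [0,-2,-2,2]
  r2 -= 0·r0 → [0,-4,-5,3]
  r3 -= 0·r0 → [0,-2,-4,-1]
  r2 -= 2·r1 → [0,0,-1,-1]
  r3 -= 1·r1 → [0,0,-2,-3]
  r3 -= 2·r2 → [0,0,0,-1]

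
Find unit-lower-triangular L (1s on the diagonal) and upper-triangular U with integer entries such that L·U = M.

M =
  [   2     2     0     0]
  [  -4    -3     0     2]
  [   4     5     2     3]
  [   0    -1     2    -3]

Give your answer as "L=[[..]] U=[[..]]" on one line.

L=[[1,0,0,0],[-2,1,0,0],[2,1,1,0],[0,-1,1,1]] U=[[2,2,0,0],[0,1,0,2],[0,0,2,1],[0,0,0,-2]]

  row1 -= -2·row0 → [0,1,0,2]
  row2 -= 2·row0 → [0,1,2,3]
  row3 -= 0·row0 → [0,-1,2,-3]
  row2 -= 1·row1 → [0,0,2,1]
  row3 -= -1·row1 → [0,0,2,-1]
  row3 -= 1·row2 → [0,0,0,-2]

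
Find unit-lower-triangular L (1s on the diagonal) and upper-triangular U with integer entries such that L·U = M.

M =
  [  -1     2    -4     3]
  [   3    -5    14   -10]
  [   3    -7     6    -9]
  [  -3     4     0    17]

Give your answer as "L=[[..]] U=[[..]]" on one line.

  r1 -= -3·r0 → [0,1,2,-1]
  r2 -= -3·r0 → [0,-1,-6,0]
  r3 -= 3·r0 → [0,-2,12,8]
  r2 -= -1·r1 → [0,0,-4,-1]
  r3 -= -2·r1 → [0,0,16,6]
  r3 -= -4·r2 → [0,0,0,2]

L=[[1,0,0,0],[-3,1,0,0],[-3,-1,1,0],[3,-2,-4,1]] U=[[-1,2,-4,3],[0,1,2,-1],[0,0,-4,-1],[0,0,0,2]]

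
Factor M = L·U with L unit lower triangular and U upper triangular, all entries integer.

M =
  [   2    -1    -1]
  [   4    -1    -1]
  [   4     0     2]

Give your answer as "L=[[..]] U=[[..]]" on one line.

L=[[1,0,0],[2,1,0],[2,2,1]] U=[[2,-1,-1],[0,1,1],[0,0,2]]

  row1 -= 2·row0 → [0,1,1]
  row2 -= 2·row0 → [0,2,4]
  row2 -= 2·row1 → [0,0,2]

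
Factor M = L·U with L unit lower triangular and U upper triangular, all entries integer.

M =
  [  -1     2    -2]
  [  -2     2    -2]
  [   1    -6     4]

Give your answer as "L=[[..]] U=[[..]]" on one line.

L=[[1,0,0],[2,1,0],[-1,2,1]] U=[[-1,2,-2],[0,-2,2],[0,0,-2]]

  r1 -= 2·r0 → [0,-2,2]
  r2 -= -1·r0 → [0,-4,2]
  r2 -= 2·r1 → [0,0,-2]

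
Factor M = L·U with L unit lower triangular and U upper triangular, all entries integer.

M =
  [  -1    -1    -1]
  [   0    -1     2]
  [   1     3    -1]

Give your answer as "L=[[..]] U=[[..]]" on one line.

L=[[1,0,0],[0,1,0],[-1,-2,1]] U=[[-1,-1,-1],[0,-1,2],[0,0,2]]

  row1 -= 0·row0 → [0,-1,2]
  row2 -= -1·row0 → [0,2,-2]
  row2 -= -2·row1 → [0,0,2]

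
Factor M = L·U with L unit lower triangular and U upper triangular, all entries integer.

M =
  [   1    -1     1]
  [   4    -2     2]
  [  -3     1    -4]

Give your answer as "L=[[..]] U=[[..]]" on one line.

  r1 -= 4·r0 → [0,2,-2]
  r2 -= -3·r0 → [0,-2,-1]
  r2 -= -1·r1 → [0,0,-3]

L=[[1,0,0],[4,1,0],[-3,-1,1]] U=[[1,-1,1],[0,2,-2],[0,0,-3]]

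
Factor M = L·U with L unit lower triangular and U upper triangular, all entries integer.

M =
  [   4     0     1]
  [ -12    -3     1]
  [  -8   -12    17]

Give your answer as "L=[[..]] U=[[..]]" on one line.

L=[[1,0,0],[-3,1,0],[-2,4,1]] U=[[4,0,1],[0,-3,4],[0,0,3]]

  row1 -= -3·row0 → [0,-3,4]
  row2 -= -2·row0 → [0,-12,19]
  row2 -= 4·row1 → [0,0,3]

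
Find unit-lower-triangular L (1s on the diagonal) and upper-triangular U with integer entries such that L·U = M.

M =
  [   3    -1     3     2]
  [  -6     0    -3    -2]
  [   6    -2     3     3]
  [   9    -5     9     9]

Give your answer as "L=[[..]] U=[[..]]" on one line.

  R1 -= -2·R0 → [0,-2,3,2]
  R2 -= 2·R0 → [0,0,-3,-1]
  R3 -= 3·R0 → [0,-2,0,3]
  R2 -= 0·R1 → [0,0,-3,-1]
  R3 -= 1·R1 → [0,0,-3,1]
  R3 -= 1·R2 → [0,0,0,2]

L=[[1,0,0,0],[-2,1,0,0],[2,0,1,0],[3,1,1,1]] U=[[3,-1,3,2],[0,-2,3,2],[0,0,-3,-1],[0,0,0,2]]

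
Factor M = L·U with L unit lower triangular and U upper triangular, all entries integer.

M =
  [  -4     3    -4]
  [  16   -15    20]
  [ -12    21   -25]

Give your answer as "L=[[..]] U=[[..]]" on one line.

L=[[1,0,0],[-4,1,0],[3,-4,1]] U=[[-4,3,-4],[0,-3,4],[0,0,3]]

  R1 -= -4·R0 → [0,-3,4]
  R2 -= 3·R0 → [0,12,-13]
  R2 -= -4·R1 → [0,0,3]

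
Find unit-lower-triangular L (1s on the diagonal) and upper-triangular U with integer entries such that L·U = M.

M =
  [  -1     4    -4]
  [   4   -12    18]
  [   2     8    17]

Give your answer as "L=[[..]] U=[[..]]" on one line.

L=[[1,0,0],[-4,1,0],[-2,4,1]] U=[[-1,4,-4],[0,4,2],[0,0,1]]

  r1 -= -4·r0 → [0,4,2]
  r2 -= -2·r0 → [0,16,9]
  r2 -= 4·r1 → [0,0,1]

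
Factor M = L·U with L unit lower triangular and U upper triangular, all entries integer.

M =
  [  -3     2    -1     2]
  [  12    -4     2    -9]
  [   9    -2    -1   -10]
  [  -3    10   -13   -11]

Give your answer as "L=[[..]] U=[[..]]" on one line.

L=[[1,0,0,0],[-4,1,0,0],[-3,1,1,0],[1,2,4,1]] U=[[-3,2,-1,2],[0,4,-2,-1],[0,0,-2,-3],[0,0,0,1]]

  r1 -= -4·r0 → [0,4,-2,-1]
  r2 -= -3·r0 → [0,4,-4,-4]
  r3 -= 1·r0 → [0,8,-12,-13]
  r2 -= 1·r1 → [0,0,-2,-3]
  r3 -= 2·r1 → [0,0,-8,-11]
  r3 -= 4·r2 → [0,0,0,1]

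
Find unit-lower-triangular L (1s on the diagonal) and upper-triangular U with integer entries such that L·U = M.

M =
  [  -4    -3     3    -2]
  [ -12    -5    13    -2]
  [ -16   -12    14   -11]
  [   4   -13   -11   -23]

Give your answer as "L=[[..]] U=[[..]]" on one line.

  row1 -= 3·row0 → [0,4,4,4]
  row2 -= 4·row0 → [0,0,2,-3]
  row3 -= -1·row0 → [0,-16,-8,-25]
  row2 -= 0·row1 → [0,0,2,-3]
  row3 -= -4·row1 → [0,0,8,-9]
  row3 -= 4·row2 → [0,0,0,3]

L=[[1,0,0,0],[3,1,0,0],[4,0,1,0],[-1,-4,4,1]] U=[[-4,-3,3,-2],[0,4,4,4],[0,0,2,-3],[0,0,0,3]]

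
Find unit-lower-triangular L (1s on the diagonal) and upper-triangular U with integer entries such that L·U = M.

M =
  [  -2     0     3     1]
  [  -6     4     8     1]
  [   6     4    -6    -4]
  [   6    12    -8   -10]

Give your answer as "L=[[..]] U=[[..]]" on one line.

  row1 -= 3·row0 → [0,4,-1,-2]
  row2 -= -3·row0 → [0,4,3,-1]
  row3 -= -3·row0 → [0,12,1,-7]
  row2 -= 1·row1 → [0,0,4,1]
  row3 -= 3·row1 → [0,0,4,-1]
  row3 -= 1·row2 → [0,0,0,-2]

L=[[1,0,0,0],[3,1,0,0],[-3,1,1,0],[-3,3,1,1]] U=[[-2,0,3,1],[0,4,-1,-2],[0,0,4,1],[0,0,0,-2]]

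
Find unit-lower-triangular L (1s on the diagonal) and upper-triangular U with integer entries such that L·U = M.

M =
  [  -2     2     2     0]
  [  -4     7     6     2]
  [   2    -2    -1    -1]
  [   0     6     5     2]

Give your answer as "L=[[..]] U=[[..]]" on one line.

  R1 -= 2·R0 → [0,3,2,2]
  R2 -= -1·R0 → [0,0,1,-1]
  R3 -= 0·R0 → [0,6,5,2]
  R2 -= 0·R1 → [0,0,1,-1]
  R3 -= 2·R1 → [0,0,1,-2]
  R3 -= 1·R2 → [0,0,0,-1]

L=[[1,0,0,0],[2,1,0,0],[-1,0,1,0],[0,2,1,1]] U=[[-2,2,2,0],[0,3,2,2],[0,0,1,-1],[0,0,0,-1]]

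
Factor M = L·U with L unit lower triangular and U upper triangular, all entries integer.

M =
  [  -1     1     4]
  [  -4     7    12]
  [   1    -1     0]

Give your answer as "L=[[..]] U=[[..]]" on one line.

L=[[1,0,0],[4,1,0],[-1,0,1]] U=[[-1,1,4],[0,3,-4],[0,0,4]]

  R1 -= 4·R0 → [0,3,-4]
  R2 -= -1·R0 → [0,0,4]
  R2 -= 0·R1 → [0,0,4]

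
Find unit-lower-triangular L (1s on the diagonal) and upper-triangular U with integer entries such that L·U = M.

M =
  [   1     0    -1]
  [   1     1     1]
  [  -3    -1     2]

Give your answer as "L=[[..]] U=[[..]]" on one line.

  R1 -= 1·R0 → [0,1,2]
  R2 -= -3·R0 → [0,-1,-1]
  R2 -= -1·R1 → [0,0,1]

L=[[1,0,0],[1,1,0],[-3,-1,1]] U=[[1,0,-1],[0,1,2],[0,0,1]]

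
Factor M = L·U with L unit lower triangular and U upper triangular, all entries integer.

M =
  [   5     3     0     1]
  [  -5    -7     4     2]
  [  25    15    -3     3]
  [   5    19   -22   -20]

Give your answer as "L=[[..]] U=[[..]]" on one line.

L=[[1,0,0,0],[-1,1,0,0],[5,0,1,0],[1,-4,2,1]] U=[[5,3,0,1],[0,-4,4,3],[0,0,-3,-2],[0,0,0,-5]]

  r1 -= -1·r0 → [0,-4,4,3]
  r2 -= 5·r0 → [0,0,-3,-2]
  r3 -= 1·r0 → [0,16,-22,-21]
  r2 -= 0·r1 → [0,0,-3,-2]
  r3 -= -4·r1 → [0,0,-6,-9]
  r3 -= 2·r2 → [0,0,0,-5]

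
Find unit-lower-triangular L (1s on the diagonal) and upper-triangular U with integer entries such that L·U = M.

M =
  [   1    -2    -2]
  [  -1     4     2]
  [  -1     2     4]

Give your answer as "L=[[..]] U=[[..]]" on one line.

L=[[1,0,0],[-1,1,0],[-1,0,1]] U=[[1,-2,-2],[0,2,0],[0,0,2]]

  row1 -= -1·row0 → [0,2,0]
  row2 -= -1·row0 → [0,0,2]
  row2 -= 0·row1 → [0,0,2]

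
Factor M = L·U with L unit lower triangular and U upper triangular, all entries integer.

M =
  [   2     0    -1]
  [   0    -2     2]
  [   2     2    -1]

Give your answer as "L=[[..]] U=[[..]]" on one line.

L=[[1,0,0],[0,1,0],[1,-1,1]] U=[[2,0,-1],[0,-2,2],[0,0,2]]

  row1 -= 0·row0 → [0,-2,2]
  row2 -= 1·row0 → [0,2,0]
  row2 -= -1·row1 → [0,0,2]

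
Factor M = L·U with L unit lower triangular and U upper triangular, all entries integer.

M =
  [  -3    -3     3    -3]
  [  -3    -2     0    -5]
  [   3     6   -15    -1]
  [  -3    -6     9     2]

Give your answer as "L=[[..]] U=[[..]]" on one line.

  row1 -= 1·row0 → [0,1,-3,-2]
  row2 -= -1·row0 → [0,3,-12,-4]
  row3 -= 1·row0 → [0,-3,6,5]
  row2 -= 3·row1 → [0,0,-3,2]
  row3 -= -3·row1 → [0,0,-3,-1]
  row3 -= 1·row2 → [0,0,0,-3]

L=[[1,0,0,0],[1,1,0,0],[-1,3,1,0],[1,-3,1,1]] U=[[-3,-3,3,-3],[0,1,-3,-2],[0,0,-3,2],[0,0,0,-3]]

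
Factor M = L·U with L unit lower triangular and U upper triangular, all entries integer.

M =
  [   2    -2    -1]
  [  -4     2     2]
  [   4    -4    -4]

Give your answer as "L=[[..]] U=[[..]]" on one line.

L=[[1,0,0],[-2,1,0],[2,0,1]] U=[[2,-2,-1],[0,-2,0],[0,0,-2]]

  row1 -= -2·row0 → [0,-2,0]
  row2 -= 2·row0 → [0,0,-2]
  row2 -= 0·row1 → [0,0,-2]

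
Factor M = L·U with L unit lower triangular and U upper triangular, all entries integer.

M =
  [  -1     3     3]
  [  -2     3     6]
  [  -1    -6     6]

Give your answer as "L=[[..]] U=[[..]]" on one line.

  row1 -= 2·row0 → [0,-3,0]
  row2 -= 1·row0 → [0,-9,3]
  row2 -= 3·row1 → [0,0,3]

L=[[1,0,0],[2,1,0],[1,3,1]] U=[[-1,3,3],[0,-3,0],[0,0,3]]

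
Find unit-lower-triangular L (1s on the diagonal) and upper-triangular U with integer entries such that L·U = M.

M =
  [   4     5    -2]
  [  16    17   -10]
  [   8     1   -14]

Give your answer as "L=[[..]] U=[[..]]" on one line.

  R1 -= 4·R0 → [0,-3,-2]
  R2 -= 2·R0 → [0,-9,-10]
  R2 -= 3·R1 → [0,0,-4]

L=[[1,0,0],[4,1,0],[2,3,1]] U=[[4,5,-2],[0,-3,-2],[0,0,-4]]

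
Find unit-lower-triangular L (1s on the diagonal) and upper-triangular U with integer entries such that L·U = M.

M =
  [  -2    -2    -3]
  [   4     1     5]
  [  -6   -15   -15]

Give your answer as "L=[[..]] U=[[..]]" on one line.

L=[[1,0,0],[-2,1,0],[3,3,1]] U=[[-2,-2,-3],[0,-3,-1],[0,0,-3]]

  row1 -= -2·row0 → [0,-3,-1]
  row2 -= 3·row0 → [0,-9,-6]
  row2 -= 3·row1 → [0,0,-3]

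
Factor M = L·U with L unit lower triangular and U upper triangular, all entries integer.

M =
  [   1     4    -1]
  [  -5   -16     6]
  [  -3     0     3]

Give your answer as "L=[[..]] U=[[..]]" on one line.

  r1 -= -5·r0 → [0,4,1]
  r2 -= -3·r0 → [0,12,0]
  r2 -= 3·r1 → [0,0,-3]

L=[[1,0,0],[-5,1,0],[-3,3,1]] U=[[1,4,-1],[0,4,1],[0,0,-3]]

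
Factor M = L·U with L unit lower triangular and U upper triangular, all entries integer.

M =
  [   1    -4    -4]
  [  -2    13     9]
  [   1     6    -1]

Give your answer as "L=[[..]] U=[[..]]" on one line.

L=[[1,0,0],[-2,1,0],[1,2,1]] U=[[1,-4,-4],[0,5,1],[0,0,1]]

  r1 -= -2·r0 → [0,5,1]
  r2 -= 1·r0 → [0,10,3]
  r2 -= 2·r1 → [0,0,1]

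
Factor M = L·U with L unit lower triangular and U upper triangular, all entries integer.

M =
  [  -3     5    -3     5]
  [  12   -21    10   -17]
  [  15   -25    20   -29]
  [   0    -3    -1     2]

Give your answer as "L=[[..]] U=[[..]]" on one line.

L=[[1,0,0,0],[-4,1,0,0],[-5,0,1,0],[0,3,1,1]] U=[[-3,5,-3,5],[0,-1,-2,3],[0,0,5,-4],[0,0,0,-3]]

  R1 -= -4·R0 → [0,-1,-2,3]
  R2 -= -5·R0 → [0,0,5,-4]
  R3 -= 0·R0 → [0,-3,-1,2]
  R2 -= 0·R1 → [0,0,5,-4]
  R3 -= 3·R1 → [0,0,5,-7]
  R3 -= 1·R2 → [0,0,0,-3]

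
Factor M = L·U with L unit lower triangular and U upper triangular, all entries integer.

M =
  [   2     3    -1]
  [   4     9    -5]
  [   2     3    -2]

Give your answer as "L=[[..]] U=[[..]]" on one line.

  row1 -= 2·row0 → [0,3,-3]
  row2 -= 1·row0 → [0,0,-1]
  row2 -= 0·row1 → [0,0,-1]

L=[[1,0,0],[2,1,0],[1,0,1]] U=[[2,3,-1],[0,3,-3],[0,0,-1]]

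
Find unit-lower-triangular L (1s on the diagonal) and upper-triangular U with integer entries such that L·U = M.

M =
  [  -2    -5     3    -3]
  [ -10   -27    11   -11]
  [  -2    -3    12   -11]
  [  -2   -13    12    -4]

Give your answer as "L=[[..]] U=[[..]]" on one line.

  row1 -= 5·row0 → [0,-2,-4,4]
  row2 -= 1·row0 → [0,2,9,-8]
  row3 -= 1·row0 → [0,-8,9,-1]
  row2 -= -1·row1 → [0,0,5,-4]
  row3 -= 4·row1 → [0,0,25,-17]
  row3 -= 5·row2 → [0,0,0,3]

L=[[1,0,0,0],[5,1,0,0],[1,-1,1,0],[1,4,5,1]] U=[[-2,-5,3,-3],[0,-2,-4,4],[0,0,5,-4],[0,0,0,3]]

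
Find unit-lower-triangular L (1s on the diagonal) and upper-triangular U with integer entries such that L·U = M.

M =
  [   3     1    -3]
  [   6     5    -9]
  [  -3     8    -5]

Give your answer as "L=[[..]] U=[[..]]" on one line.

L=[[1,0,0],[2,1,0],[-1,3,1]] U=[[3,1,-3],[0,3,-3],[0,0,1]]

  r1 -= 2·r0 → [0,3,-3]
  r2 -= -1·r0 → [0,9,-8]
  r2 -= 3·r1 → [0,0,1]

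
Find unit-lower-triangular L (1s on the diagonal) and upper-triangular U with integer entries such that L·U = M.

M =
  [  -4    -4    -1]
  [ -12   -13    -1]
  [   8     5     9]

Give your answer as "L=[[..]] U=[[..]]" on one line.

  R1 -= 3·R0 → [0,-1,2]
  R2 -= -2·R0 → [0,-3,7]
  R2 -= 3·R1 → [0,0,1]

L=[[1,0,0],[3,1,0],[-2,3,1]] U=[[-4,-4,-1],[0,-1,2],[0,0,1]]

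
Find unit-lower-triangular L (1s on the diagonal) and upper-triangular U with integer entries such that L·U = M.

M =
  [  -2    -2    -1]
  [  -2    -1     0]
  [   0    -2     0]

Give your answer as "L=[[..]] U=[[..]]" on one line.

  R1 -= 1·R0 → [0,1,1]
  R2 -= 0·R0 → [0,-2,0]
  R2 -= -2·R1 → [0,0,2]

L=[[1,0,0],[1,1,0],[0,-2,1]] U=[[-2,-2,-1],[0,1,1],[0,0,2]]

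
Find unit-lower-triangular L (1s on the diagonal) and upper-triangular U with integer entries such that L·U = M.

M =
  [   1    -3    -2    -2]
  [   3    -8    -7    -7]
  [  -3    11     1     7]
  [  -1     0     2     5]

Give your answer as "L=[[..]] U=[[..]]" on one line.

  r1 -= 3·r0 → [0,1,-1,-1]
  r2 -= -3·r0 → [0,2,-5,1]
  r3 -= -1·r0 → [0,-3,0,3]
  r2 -= 2·r1 → [0,0,-3,3]
  r3 -= -3·r1 → [0,0,-3,0]
  r3 -= 1·r2 → [0,0,0,-3]

L=[[1,0,0,0],[3,1,0,0],[-3,2,1,0],[-1,-3,1,1]] U=[[1,-3,-2,-2],[0,1,-1,-1],[0,0,-3,3],[0,0,0,-3]]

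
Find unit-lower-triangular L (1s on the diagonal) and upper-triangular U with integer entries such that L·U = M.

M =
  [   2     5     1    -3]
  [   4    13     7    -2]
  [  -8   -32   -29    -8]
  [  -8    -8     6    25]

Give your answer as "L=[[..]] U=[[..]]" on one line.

  r1 -= 2·r0 → [0,3,5,4]
  r2 -= -4·r0 → [0,-12,-25,-20]
  r3 -= -4·r0 → [0,12,10,13]
  r2 -= -4·r1 → [0,0,-5,-4]
  r3 -= 4·r1 → [0,0,-10,-3]
  r3 -= 2·r2 → [0,0,0,5]

L=[[1,0,0,0],[2,1,0,0],[-4,-4,1,0],[-4,4,2,1]] U=[[2,5,1,-3],[0,3,5,4],[0,0,-5,-4],[0,0,0,5]]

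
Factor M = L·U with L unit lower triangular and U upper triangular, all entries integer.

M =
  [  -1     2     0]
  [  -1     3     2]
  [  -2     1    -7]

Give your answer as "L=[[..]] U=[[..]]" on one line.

L=[[1,0,0],[1,1,0],[2,-3,1]] U=[[-1,2,0],[0,1,2],[0,0,-1]]

  R1 -= 1·R0 → [0,1,2]
  R2 -= 2·R0 → [0,-3,-7]
  R2 -= -3·R1 → [0,0,-1]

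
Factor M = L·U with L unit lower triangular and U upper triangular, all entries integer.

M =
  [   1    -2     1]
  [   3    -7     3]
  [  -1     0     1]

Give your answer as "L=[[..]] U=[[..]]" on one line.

L=[[1,0,0],[3,1,0],[-1,2,1]] U=[[1,-2,1],[0,-1,0],[0,0,2]]

  R1 -= 3·R0 → [0,-1,0]
  R2 -= -1·R0 → [0,-2,2]
  R2 -= 2·R1 → [0,0,2]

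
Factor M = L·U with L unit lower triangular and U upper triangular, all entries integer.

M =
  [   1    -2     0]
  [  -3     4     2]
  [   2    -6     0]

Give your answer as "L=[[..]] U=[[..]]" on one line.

L=[[1,0,0],[-3,1,0],[2,1,1]] U=[[1,-2,0],[0,-2,2],[0,0,-2]]

  row1 -= -3·row0 → [0,-2,2]
  row2 -= 2·row0 → [0,-2,0]
  row2 -= 1·row1 → [0,0,-2]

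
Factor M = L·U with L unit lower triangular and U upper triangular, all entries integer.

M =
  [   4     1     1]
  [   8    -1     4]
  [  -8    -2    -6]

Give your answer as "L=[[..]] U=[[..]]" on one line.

  row1 -= 2·row0 → [0,-3,2]
  row2 -= -2·row0 → [0,0,-4]
  row2 -= 0·row1 → [0,0,-4]

L=[[1,0,0],[2,1,0],[-2,0,1]] U=[[4,1,1],[0,-3,2],[0,0,-4]]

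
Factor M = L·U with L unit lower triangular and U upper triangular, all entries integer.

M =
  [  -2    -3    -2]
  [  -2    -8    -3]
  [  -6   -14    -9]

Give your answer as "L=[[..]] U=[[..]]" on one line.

  row1 -= 1·row0 → [0,-5,-1]
  row2 -= 3·row0 → [0,-5,-3]
  row2 -= 1·row1 → [0,0,-2]

L=[[1,0,0],[1,1,0],[3,1,1]] U=[[-2,-3,-2],[0,-5,-1],[0,0,-2]]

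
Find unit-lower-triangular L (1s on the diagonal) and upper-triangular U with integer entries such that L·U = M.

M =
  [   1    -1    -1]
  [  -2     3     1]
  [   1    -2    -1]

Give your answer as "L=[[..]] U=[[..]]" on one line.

L=[[1,0,0],[-2,1,0],[1,-1,1]] U=[[1,-1,-1],[0,1,-1],[0,0,-1]]

  R1 -= -2·R0 → [0,1,-1]
  R2 -= 1·R0 → [0,-1,0]
  R2 -= -1·R1 → [0,0,-1]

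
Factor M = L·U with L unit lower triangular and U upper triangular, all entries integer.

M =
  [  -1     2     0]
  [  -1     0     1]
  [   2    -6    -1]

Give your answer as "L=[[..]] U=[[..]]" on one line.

  r1 -= 1·r0 → [0,-2,1]
  r2 -= -2·r0 → [0,-2,-1]
  r2 -= 1·r1 → [0,0,-2]

L=[[1,0,0],[1,1,0],[-2,1,1]] U=[[-1,2,0],[0,-2,1],[0,0,-2]]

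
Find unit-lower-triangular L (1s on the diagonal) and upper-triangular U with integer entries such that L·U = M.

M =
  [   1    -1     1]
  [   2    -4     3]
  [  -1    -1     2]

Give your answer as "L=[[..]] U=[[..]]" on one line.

  r1 -= 2·r0 → [0,-2,1]
  r2 -= -1·r0 → [0,-2,3]
  r2 -= 1·r1 → [0,0,2]

L=[[1,0,0],[2,1,0],[-1,1,1]] U=[[1,-1,1],[0,-2,1],[0,0,2]]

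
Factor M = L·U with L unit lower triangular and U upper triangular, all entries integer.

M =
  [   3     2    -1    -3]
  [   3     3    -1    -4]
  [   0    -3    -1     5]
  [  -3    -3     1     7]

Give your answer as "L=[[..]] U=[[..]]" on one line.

L=[[1,0,0,0],[1,1,0,0],[0,-3,1,0],[-1,-1,0,1]] U=[[3,2,-1,-3],[0,1,0,-1],[0,0,-1,2],[0,0,0,3]]

  r1 -= 1·r0 → [0,1,0,-1]
  r2 -= 0·r0 → [0,-3,-1,5]
  r3 -= -1·r0 → [0,-1,0,4]
  r2 -= -3·r1 → [0,0,-1,2]
  r3 -= -1·r1 → [0,0,0,3]
  r3 -= 0·r2 → [0,0,0,3]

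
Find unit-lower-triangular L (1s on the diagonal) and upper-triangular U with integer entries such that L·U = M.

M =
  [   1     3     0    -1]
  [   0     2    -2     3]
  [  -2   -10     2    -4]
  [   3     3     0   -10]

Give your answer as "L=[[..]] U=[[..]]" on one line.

  row1 -= 0·row0 → [0,2,-2,3]
  row2 -= -2·row0 → [0,-4,2,-6]
  row3 -= 3·row0 → [0,-6,0,-7]
  row2 -= -2·row1 → [0,0,-2,0]
  row3 -= -3·row1 → [0,0,-6,2]
  row3 -= 3·row2 → [0,0,0,2]

L=[[1,0,0,0],[0,1,0,0],[-2,-2,1,0],[3,-3,3,1]] U=[[1,3,0,-1],[0,2,-2,3],[0,0,-2,0],[0,0,0,2]]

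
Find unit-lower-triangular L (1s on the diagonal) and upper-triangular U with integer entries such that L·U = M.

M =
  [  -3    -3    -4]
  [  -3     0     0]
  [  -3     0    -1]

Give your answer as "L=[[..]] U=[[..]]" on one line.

  R1 -= 1·R0 → [0,3,4]
  R2 -= 1·R0 → [0,3,3]
  R2 -= 1·R1 → [0,0,-1]

L=[[1,0,0],[1,1,0],[1,1,1]] U=[[-3,-3,-4],[0,3,4],[0,0,-1]]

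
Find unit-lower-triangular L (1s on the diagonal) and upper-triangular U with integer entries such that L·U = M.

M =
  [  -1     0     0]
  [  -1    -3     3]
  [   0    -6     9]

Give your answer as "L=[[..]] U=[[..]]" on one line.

  r1 -= 1·r0 → [0,-3,3]
  r2 -= 0·r0 → [0,-6,9]
  r2 -= 2·r1 → [0,0,3]

L=[[1,0,0],[1,1,0],[0,2,1]] U=[[-1,0,0],[0,-3,3],[0,0,3]]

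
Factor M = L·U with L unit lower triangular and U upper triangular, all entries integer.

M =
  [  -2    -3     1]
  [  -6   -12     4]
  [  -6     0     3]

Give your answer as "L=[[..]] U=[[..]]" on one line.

L=[[1,0,0],[3,1,0],[3,-3,1]] U=[[-2,-3,1],[0,-3,1],[0,0,3]]

  R1 -= 3·R0 → [0,-3,1]
  R2 -= 3·R0 → [0,9,0]
  R2 -= -3·R1 → [0,0,3]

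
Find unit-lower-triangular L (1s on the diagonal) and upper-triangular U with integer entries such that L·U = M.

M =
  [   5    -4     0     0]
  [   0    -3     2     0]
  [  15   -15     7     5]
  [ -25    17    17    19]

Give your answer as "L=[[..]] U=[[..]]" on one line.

L=[[1,0,0,0],[0,1,0,0],[3,1,1,0],[-5,1,3,1]] U=[[5,-4,0,0],[0,-3,2,0],[0,0,5,5],[0,0,0,4]]

  r1 -= 0·r0 → [0,-3,2,0]
  r2 -= 3·r0 → [0,-3,7,5]
  r3 -= -5·r0 → [0,-3,17,19]
  r2 -= 1·r1 → [0,0,5,5]
  r3 -= 1·r1 → [0,0,15,19]
  r3 -= 3·r2 → [0,0,0,4]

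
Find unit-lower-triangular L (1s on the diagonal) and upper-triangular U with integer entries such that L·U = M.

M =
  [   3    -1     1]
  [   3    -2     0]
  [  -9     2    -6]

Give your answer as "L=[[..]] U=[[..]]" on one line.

  R1 -= 1·R0 → [0,-1,-1]
  R2 -= -3·R0 → [0,-1,-3]
  R2 -= 1·R1 → [0,0,-2]

L=[[1,0,0],[1,1,0],[-3,1,1]] U=[[3,-1,1],[0,-1,-1],[0,0,-2]]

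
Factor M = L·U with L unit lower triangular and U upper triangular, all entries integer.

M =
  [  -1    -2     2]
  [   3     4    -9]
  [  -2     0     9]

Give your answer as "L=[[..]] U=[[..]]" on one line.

L=[[1,0,0],[-3,1,0],[2,-2,1]] U=[[-1,-2,2],[0,-2,-3],[0,0,-1]]

  r1 -= -3·r0 → [0,-2,-3]
  r2 -= 2·r0 → [0,4,5]
  r2 -= -2·r1 → [0,0,-1]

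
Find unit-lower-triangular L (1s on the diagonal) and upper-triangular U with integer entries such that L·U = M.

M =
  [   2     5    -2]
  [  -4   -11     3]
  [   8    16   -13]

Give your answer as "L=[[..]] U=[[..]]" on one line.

L=[[1,0,0],[-2,1,0],[4,4,1]] U=[[2,5,-2],[0,-1,-1],[0,0,-1]]

  R1 -= -2·R0 → [0,-1,-1]
  R2 -= 4·R0 → [0,-4,-5]
  R2 -= 4·R1 → [0,0,-1]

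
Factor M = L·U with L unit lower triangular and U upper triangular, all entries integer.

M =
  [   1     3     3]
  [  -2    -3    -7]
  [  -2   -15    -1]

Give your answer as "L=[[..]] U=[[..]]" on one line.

L=[[1,0,0],[-2,1,0],[-2,-3,1]] U=[[1,3,3],[0,3,-1],[0,0,2]]

  R1 -= -2·R0 → [0,3,-1]
  R2 -= -2·R0 → [0,-9,5]
  R2 -= -3·R1 → [0,0,2]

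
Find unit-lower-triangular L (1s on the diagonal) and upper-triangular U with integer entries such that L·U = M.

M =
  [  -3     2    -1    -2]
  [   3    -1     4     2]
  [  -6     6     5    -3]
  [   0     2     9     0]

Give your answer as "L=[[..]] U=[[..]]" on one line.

  r1 -= -1·r0 → [0,1,3,0]
  r2 -= 2·r0 → [0,2,7,1]
  r3 -= 0·r0 → [0,2,9,0]
  r2 -= 2·r1 → [0,0,1,1]
  r3 -= 2·r1 → [0,0,3,0]
  r3 -= 3·r2 → [0,0,0,-3]

L=[[1,0,0,0],[-1,1,0,0],[2,2,1,0],[0,2,3,1]] U=[[-3,2,-1,-2],[0,1,3,0],[0,0,1,1],[0,0,0,-3]]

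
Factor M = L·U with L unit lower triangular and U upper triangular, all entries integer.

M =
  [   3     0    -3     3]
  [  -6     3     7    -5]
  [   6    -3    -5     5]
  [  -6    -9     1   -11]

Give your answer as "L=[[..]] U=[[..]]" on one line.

L=[[1,0,0,0],[-2,1,0,0],[2,-1,1,0],[-2,-3,-1,1]] U=[[3,0,-3,3],[0,3,1,1],[0,0,2,0],[0,0,0,-2]]

  row1 -= -2·row0 → [0,3,1,1]
  row2 -= 2·row0 → [0,-3,1,-1]
  row3 -= -2·row0 → [0,-9,-5,-5]
  row2 -= -1·row1 → [0,0,2,0]
  row3 -= -3·row1 → [0,0,-2,-2]
  row3 -= -1·row2 → [0,0,0,-2]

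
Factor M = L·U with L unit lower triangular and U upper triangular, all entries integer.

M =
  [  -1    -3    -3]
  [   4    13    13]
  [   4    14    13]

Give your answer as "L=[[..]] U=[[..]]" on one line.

  row1 -= -4·row0 → [0,1,1]
  row2 -= -4·row0 → [0,2,1]
  row2 -= 2·row1 → [0,0,-1]

L=[[1,0,0],[-4,1,0],[-4,2,1]] U=[[-1,-3,-3],[0,1,1],[0,0,-1]]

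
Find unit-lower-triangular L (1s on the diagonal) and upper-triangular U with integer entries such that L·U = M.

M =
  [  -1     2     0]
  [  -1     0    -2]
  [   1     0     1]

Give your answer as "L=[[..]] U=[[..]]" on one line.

  R1 -= 1·R0 → [0,-2,-2]
  R2 -= -1·R0 → [0,2,1]
  R2 -= -1·R1 → [0,0,-1]

L=[[1,0,0],[1,1,0],[-1,-1,1]] U=[[-1,2,0],[0,-2,-2],[0,0,-1]]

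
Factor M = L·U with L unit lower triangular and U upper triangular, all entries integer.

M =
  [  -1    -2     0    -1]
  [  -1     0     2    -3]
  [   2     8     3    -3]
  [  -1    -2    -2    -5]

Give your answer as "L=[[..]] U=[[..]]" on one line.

  R1 -= 1·R0 → [0,2,2,-2]
  R2 -= -2·R0 → [0,4,3,-5]
  R3 -= 1·R0 → [0,0,-2,-4]
  R2 -= 2·R1 → [0,0,-1,-1]
  R3 -= 0·R1 → [0,0,-2,-4]
  R3 -= 2·R2 → [0,0,0,-2]

L=[[1,0,0,0],[1,1,0,0],[-2,2,1,0],[1,0,2,1]] U=[[-1,-2,0,-1],[0,2,2,-2],[0,0,-1,-1],[0,0,0,-2]]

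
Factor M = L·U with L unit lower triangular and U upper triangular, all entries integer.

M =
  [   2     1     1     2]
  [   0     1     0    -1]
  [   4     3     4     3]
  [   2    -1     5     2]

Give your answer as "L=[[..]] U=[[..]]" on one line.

  row1 -= 0·row0 → [0,1,0,-1]
  row2 -= 2·row0 → [0,1,2,-1]
  row3 -= 1·row0 → [0,-2,4,0]
  row2 -= 1·row1 → [0,0,2,0]
  row3 -= -2·row1 → [0,0,4,-2]
  row3 -= 2·row2 → [0,0,0,-2]

L=[[1,0,0,0],[0,1,0,0],[2,1,1,0],[1,-2,2,1]] U=[[2,1,1,2],[0,1,0,-1],[0,0,2,0],[0,0,0,-2]]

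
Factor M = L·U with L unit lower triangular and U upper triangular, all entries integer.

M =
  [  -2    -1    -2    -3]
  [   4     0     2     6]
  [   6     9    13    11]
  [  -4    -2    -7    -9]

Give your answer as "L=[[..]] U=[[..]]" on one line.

L=[[1,0,0,0],[-2,1,0,0],[-3,-3,1,0],[2,0,-3,1]] U=[[-2,-1,-2,-3],[0,-2,-2,0],[0,0,1,2],[0,0,0,3]]

  row1 -= -2·row0 → [0,-2,-2,0]
  row2 -= -3·row0 → [0,6,7,2]
  row3 -= 2·row0 → [0,0,-3,-3]
  row2 -= -3·row1 → [0,0,1,2]
  row3 -= 0·row1 → [0,0,-3,-3]
  row3 -= -3·row2 → [0,0,0,3]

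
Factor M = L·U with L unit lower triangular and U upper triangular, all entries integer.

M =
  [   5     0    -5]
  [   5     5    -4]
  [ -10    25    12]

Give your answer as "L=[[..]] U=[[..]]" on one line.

L=[[1,0,0],[1,1,0],[-2,5,1]] U=[[5,0,-5],[0,5,1],[0,0,-3]]

  r1 -= 1·r0 → [0,5,1]
  r2 -= -2·r0 → [0,25,2]
  r2 -= 5·r1 → [0,0,-3]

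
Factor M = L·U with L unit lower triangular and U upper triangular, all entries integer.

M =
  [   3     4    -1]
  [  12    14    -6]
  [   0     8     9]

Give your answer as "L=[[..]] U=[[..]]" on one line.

L=[[1,0,0],[4,1,0],[0,-4,1]] U=[[3,4,-1],[0,-2,-2],[0,0,1]]

  row1 -= 4·row0 → [0,-2,-2]
  row2 -= 0·row0 → [0,8,9]
  row2 -= -4·row1 → [0,0,1]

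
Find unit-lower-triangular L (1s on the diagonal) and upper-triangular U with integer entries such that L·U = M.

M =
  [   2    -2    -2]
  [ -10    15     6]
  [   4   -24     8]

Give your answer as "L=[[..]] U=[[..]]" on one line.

L=[[1,0,0],[-5,1,0],[2,-4,1]] U=[[2,-2,-2],[0,5,-4],[0,0,-4]]

  R1 -= -5·R0 → [0,5,-4]
  R2 -= 2·R0 → [0,-20,12]
  R2 -= -4·R1 → [0,0,-4]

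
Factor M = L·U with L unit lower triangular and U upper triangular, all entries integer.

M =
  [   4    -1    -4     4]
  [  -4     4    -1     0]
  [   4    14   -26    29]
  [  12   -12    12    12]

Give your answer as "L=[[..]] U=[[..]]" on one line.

L=[[1,0,0,0],[-1,1,0,0],[1,5,1,0],[3,-3,3,1]] U=[[4,-1,-4,4],[0,3,-5,4],[0,0,3,5],[0,0,0,-3]]

  row1 -= -1·row0 → [0,3,-5,4]
  row2 -= 1·row0 → [0,15,-22,25]
  row3 -= 3·row0 → [0,-9,24,0]
  row2 -= 5·row1 → [0,0,3,5]
  row3 -= -3·row1 → [0,0,9,12]
  row3 -= 3·row2 → [0,0,0,-3]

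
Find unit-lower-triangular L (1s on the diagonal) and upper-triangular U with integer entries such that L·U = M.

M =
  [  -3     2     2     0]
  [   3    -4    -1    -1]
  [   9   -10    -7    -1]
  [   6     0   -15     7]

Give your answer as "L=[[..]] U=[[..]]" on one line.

  row1 -= -1·row0 → [0,-2,1,-1]
  row2 -= -3·row0 → [0,-4,-1,-1]
  row3 -= -2·row0 → [0,4,-11,7]
  row2 -= 2·row1 → [0,0,-3,1]
  row3 -= -2·row1 → [0,0,-9,5]
  row3 -= 3·row2 → [0,0,0,2]

L=[[1,0,0,0],[-1,1,0,0],[-3,2,1,0],[-2,-2,3,1]] U=[[-3,2,2,0],[0,-2,1,-1],[0,0,-3,1],[0,0,0,2]]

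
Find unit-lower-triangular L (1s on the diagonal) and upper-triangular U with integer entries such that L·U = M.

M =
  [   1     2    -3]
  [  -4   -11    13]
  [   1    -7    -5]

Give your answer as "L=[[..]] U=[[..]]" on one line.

L=[[1,0,0],[-4,1,0],[1,3,1]] U=[[1,2,-3],[0,-3,1],[0,0,-5]]

  row1 -= -4·row0 → [0,-3,1]
  row2 -= 1·row0 → [0,-9,-2]
  row2 -= 3·row1 → [0,0,-5]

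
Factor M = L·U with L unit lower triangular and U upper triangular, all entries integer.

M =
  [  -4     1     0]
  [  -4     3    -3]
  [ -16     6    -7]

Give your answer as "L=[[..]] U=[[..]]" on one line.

  r1 -= 1·r0 → [0,2,-3]
  r2 -= 4·r0 → [0,2,-7]
  r2 -= 1·r1 → [0,0,-4]

L=[[1,0,0],[1,1,0],[4,1,1]] U=[[-4,1,0],[0,2,-3],[0,0,-4]]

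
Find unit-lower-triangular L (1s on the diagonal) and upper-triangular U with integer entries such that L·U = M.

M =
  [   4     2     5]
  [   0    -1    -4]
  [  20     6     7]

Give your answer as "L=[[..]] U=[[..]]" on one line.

  r1 -= 0·r0 → [0,-1,-4]
  r2 -= 5·r0 → [0,-4,-18]
  r2 -= 4·r1 → [0,0,-2]

L=[[1,0,0],[0,1,0],[5,4,1]] U=[[4,2,5],[0,-1,-4],[0,0,-2]]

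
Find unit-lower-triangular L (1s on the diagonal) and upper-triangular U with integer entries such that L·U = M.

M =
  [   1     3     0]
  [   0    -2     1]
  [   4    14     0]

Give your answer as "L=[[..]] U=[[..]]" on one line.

  r1 -= 0·r0 → [0,-2,1]
  r2 -= 4·r0 → [0,2,0]
  r2 -= -1·r1 → [0,0,1]

L=[[1,0,0],[0,1,0],[4,-1,1]] U=[[1,3,0],[0,-2,1],[0,0,1]]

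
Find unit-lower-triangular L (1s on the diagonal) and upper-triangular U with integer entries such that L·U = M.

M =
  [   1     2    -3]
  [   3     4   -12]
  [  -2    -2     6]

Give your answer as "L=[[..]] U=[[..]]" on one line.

L=[[1,0,0],[3,1,0],[-2,-1,1]] U=[[1,2,-3],[0,-2,-3],[0,0,-3]]

  r1 -= 3·r0 → [0,-2,-3]
  r2 -= -2·r0 → [0,2,0]
  r2 -= -1·r1 → [0,0,-3]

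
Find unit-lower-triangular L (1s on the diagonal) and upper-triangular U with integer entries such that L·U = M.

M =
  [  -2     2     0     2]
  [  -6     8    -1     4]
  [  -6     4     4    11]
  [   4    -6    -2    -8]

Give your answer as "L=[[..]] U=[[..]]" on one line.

  row1 -= 3·row0 → [0,2,-1,-2]
  row2 -= 3·row0 → [0,-2,4,5]
  row3 -= -2·row0 → [0,-2,-2,-4]
  row2 -= -1·row1 → [0,0,3,3]
  row3 -= -1·row1 → [0,0,-3,-6]
  row3 -= -1·row2 → [0,0,0,-3]

L=[[1,0,0,0],[3,1,0,0],[3,-1,1,0],[-2,-1,-1,1]] U=[[-2,2,0,2],[0,2,-1,-2],[0,0,3,3],[0,0,0,-3]]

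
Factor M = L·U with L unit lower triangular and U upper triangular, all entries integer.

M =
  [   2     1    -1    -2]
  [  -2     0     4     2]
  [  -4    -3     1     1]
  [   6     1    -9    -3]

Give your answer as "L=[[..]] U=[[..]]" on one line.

L=[[1,0,0,0],[-1,1,0,0],[-2,-1,1,0],[3,-2,0,1]] U=[[2,1,-1,-2],[0,1,3,0],[0,0,2,-3],[0,0,0,3]]

  r1 -= -1·r0 → [0,1,3,0]
  r2 -= -2·r0 → [0,-1,-1,-3]
  r3 -= 3·r0 → [0,-2,-6,3]
  r2 -= -1·r1 → [0,0,2,-3]
  r3 -= -2·r1 → [0,0,0,3]
  r3 -= 0·r2 → [0,0,0,3]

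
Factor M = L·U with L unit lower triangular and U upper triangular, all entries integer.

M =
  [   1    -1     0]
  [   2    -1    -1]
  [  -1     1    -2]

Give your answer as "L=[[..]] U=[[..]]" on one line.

  R1 -= 2·R0 → [0,1,-1]
  R2 -= -1·R0 → [0,0,-2]
  R2 -= 0·R1 → [0,0,-2]

L=[[1,0,0],[2,1,0],[-1,0,1]] U=[[1,-1,0],[0,1,-1],[0,0,-2]]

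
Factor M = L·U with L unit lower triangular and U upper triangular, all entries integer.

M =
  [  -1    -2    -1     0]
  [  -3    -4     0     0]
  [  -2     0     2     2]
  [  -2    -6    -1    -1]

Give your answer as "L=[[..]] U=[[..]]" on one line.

L=[[1,0,0,0],[3,1,0,0],[2,2,1,0],[2,-1,-2,1]] U=[[-1,-2,-1,0],[0,2,3,0],[0,0,-2,2],[0,0,0,3]]

  r1 -= 3·r0 → [0,2,3,0]
  r2 -= 2·r0 → [0,4,4,2]
  r3 -= 2·r0 → [0,-2,1,-1]
  r2 -= 2·r1 → [0,0,-2,2]
  r3 -= -1·r1 → [0,0,4,-1]
  r3 -= -2·r2 → [0,0,0,3]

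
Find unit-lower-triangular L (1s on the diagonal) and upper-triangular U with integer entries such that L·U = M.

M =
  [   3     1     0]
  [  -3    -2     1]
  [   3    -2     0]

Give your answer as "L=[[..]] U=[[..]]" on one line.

  row1 -= -1·row0 → [0,-1,1]
  row2 -= 1·row0 → [0,-3,0]
  row2 -= 3·row1 → [0,0,-3]

L=[[1,0,0],[-1,1,0],[1,3,1]] U=[[3,1,0],[0,-1,1],[0,0,-3]]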